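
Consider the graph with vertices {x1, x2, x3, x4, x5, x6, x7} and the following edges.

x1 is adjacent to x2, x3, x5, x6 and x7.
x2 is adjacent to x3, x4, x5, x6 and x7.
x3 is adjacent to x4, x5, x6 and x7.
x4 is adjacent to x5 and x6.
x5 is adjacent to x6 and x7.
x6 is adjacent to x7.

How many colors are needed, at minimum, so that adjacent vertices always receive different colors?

x1, x2, x3, x5, x6, x7 are pairwise adjacent (a clique of size 6), so at least 6 colors are needed.
6 colors suffice: x1=6, x2=3, x3=4, x4=5, x5=2, x6=1, x7=5. No two adjacent vertices share a color.

6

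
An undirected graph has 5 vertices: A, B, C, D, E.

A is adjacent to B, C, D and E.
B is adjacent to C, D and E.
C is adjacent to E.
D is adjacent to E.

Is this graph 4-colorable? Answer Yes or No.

Yes

The chromatic number is 4. A, B, C, E form a clique, so at least 4 colors are needed.
4 colors suffice: color 1 → {B}; color 2 → {A}; color 3 → {E}; color 4 → {C, D}.
That is already a proper 4-coloring.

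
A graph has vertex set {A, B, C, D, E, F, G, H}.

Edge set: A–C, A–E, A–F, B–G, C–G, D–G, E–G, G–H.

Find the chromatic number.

2

A and E are adjacent, so at least 2 colors are needed.
2 colors suffice: color 1 → {A, G}; color 2 → {B, C, D, E, F, H}. No two adjacent vertices share a color.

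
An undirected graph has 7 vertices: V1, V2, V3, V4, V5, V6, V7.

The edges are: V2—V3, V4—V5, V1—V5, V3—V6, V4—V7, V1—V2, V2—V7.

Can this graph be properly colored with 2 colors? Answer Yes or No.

No

The cycle V1-V5-V4-V7-V2-V1 has odd length 5, so it cannot be 2-colored; at least 3 colors are needed.
So 2 colors are not enough.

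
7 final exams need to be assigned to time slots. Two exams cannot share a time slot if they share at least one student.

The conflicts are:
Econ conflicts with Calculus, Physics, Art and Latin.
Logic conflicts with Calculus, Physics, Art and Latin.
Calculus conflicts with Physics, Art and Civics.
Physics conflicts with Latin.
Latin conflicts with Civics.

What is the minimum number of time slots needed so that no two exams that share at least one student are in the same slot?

3

Econ, Calculus, Physics all conflict with each other, so at least 3 time slots are needed.
3 time slots suffice: time slot 1 → {Calculus, Latin}; time slot 2 → {Physics, Art, Civics}; time slot 3 → {Econ, Logic}. Each listed conflict is separated.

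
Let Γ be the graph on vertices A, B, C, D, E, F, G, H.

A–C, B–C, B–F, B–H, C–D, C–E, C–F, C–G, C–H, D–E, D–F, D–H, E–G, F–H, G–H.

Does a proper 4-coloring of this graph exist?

The chromatic number is 4. C, D, F, H are mutually adjacent (a clique of size 4), so at least 4 colors are needed.
4 colors suffice: color red → {C}; color blue → {A, E, H}; color green → {F, G}; color yellow → {B, D}.
That is already a proper 4-coloring.

Yes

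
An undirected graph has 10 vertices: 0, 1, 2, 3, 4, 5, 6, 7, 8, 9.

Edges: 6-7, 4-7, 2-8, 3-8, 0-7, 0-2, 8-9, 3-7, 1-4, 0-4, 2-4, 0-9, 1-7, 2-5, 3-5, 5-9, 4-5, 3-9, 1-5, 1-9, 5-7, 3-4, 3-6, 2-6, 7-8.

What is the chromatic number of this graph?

3, 4, 5, 7 are pairwise adjacent (a clique of size 4), so at least 4 colors are needed.
One proper 4-coloring: 0=green, 1=green, 2=red, 3=green, 4=blue, 5=yellow, 6=blue, 7=red, 8=blue, 9=red. Each edge has distinct colors on its endpoints.

4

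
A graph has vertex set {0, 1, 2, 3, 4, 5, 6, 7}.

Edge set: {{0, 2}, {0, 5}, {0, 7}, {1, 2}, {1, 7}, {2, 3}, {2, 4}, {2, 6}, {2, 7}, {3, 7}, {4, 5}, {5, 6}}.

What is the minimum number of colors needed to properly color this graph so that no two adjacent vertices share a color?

3

1, 2, 7 are pairwise adjacent, so at least 3 colors are needed.
3 colors suffice: color red → {2, 5}; color blue → {4, 6, 7}; color green → {0, 1, 3}. Every edge joins two different colors.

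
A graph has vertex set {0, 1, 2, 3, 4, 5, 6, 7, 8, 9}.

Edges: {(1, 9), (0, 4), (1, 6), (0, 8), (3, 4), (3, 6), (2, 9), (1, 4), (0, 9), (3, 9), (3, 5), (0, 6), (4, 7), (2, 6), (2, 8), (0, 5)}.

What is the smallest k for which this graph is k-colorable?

2

0 and 9 are adjacent, so at least 2 colors are needed.
2 colors suffice: 0=red, 1=red, 2=red, 3=red, 4=blue, 5=blue, 6=blue, 7=red, 8=blue, 9=blue. Each edge has distinct colors on its endpoints.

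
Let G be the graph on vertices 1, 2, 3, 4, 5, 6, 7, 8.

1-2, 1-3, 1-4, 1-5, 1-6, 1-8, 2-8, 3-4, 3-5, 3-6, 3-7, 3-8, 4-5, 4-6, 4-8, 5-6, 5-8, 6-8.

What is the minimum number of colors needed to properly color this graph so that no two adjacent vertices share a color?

6

1, 3, 4, 5, 6, 8 are pairwise adjacent (a clique of size 6), so at least 6 colors are needed.
6 colors suffice: 1=green, 2=blue, 3=blue, 4=yellow, 5=purple, 6=orange, 7=red, 8=red. No two adjacent vertices share a color.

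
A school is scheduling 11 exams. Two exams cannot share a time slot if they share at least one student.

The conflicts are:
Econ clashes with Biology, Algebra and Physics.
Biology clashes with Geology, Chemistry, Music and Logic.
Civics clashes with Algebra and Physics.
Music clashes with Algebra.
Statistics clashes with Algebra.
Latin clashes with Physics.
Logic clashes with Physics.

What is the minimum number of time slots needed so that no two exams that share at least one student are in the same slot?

Civics and Algebra conflict, so at least 2 time slots are needed.
2 time slots suffice: time slot 1 → {Biology, Algebra, Physics}; time slot 2 → {Econ, Geology, Chemistry, Civics, Music, Statistics, Latin, Logic}. Each listed conflict is separated.

2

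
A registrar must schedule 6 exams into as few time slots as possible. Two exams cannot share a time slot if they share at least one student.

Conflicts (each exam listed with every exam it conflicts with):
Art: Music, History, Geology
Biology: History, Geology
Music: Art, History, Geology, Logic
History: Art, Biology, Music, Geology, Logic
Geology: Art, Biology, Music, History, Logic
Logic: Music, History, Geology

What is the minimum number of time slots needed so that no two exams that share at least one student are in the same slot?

4

Music, History, Geology, Logic all conflict with each other, so at least 4 time slots are needed.
4 time slots suffice: Art=4, Biology=3, Music=3, History=1, Geology=2, Logic=4. Every pair that conflicts lands in different time slots.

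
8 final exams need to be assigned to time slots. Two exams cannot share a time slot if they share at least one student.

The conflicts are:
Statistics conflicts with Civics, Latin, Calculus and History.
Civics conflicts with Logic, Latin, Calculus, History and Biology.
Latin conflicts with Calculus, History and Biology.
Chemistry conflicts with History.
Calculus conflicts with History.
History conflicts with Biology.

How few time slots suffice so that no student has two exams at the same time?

5

Statistics, Civics, Latin, Calculus, History pairwise conflict, so at least 5 time slots are needed.
5 time slots suffice: time slot 1 → {Civics, Chemistry}; time slot 2 → {Logic, History}; time slot 3 → {Latin}; time slot 4 → {Statistics, Biology}; time slot 5 → {Calculus}. No two conflicting exams share a time slot.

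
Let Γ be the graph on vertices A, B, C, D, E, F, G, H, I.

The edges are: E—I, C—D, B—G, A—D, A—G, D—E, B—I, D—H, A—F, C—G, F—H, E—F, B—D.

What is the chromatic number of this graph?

2

A and G are adjacent, so at least 2 colors are needed.
A valid assignment using 2 colors: A=2, B=2, C=2, D=1, E=2, F=1, G=1, H=2, I=1. Each edge has distinct colors on its endpoints.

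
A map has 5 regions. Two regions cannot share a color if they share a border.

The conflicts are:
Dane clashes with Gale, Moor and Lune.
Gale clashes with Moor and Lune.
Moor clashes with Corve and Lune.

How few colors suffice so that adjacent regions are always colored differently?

4

Dane, Gale, Moor, Lune all conflict with each other, so at least 4 colors are needed.
4 colors suffice: color 1 → {Moor}; color 2 → {Dane, Corve}; color 3 → {Lune}; color 4 → {Gale}. Each listed conflict is separated.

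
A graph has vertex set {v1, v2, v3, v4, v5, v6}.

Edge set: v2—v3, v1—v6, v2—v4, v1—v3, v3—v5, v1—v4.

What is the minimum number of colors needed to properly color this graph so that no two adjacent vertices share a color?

2

v3 and v5 are adjacent, so at least 2 colors are needed.
2 colors suffice: color R → {v3, v4, v6}; color B → {v1, v2, v5}. Every edge joins two different colors.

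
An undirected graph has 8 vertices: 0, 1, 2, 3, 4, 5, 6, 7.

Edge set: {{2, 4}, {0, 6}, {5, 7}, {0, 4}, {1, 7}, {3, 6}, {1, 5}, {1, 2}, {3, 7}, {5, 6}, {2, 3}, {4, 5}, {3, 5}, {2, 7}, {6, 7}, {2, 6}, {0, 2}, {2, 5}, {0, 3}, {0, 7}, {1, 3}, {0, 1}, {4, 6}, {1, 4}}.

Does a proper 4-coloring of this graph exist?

No

0, 1, 2, 3, 7 are pairwise adjacent (a clique of size 5), so at least 5 colors are needed.
So 4 colors are not enough.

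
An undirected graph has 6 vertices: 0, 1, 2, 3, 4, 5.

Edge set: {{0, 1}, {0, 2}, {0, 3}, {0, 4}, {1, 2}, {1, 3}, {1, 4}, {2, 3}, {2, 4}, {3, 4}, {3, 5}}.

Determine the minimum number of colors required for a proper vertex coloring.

0, 1, 2, 3, 4 are pairwise adjacent (a clique of size 5), so at least 5 colors are needed.
5 colors suffice: color red → {3}; color blue → {0, 5}; color green → {2}; color yellow → {1}; color purple → {4}. Each edge has distinct colors on its endpoints.

5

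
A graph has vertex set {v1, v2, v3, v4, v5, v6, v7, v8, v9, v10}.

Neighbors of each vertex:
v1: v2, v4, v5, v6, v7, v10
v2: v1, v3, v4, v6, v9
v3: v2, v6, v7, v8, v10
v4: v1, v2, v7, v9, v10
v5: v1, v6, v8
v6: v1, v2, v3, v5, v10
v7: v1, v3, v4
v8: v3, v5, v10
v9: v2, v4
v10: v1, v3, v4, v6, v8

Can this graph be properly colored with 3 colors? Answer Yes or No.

The chromatic number is 3. v1, v5, v6 form a triangle, so at least 3 colors are needed.
3 colors suffice: color 1 → {v1, v3, v9}; color 2 → {v4, v6, v8}; color 3 → {v2, v5, v7, v10}.
That is already a proper 3-coloring.

Yes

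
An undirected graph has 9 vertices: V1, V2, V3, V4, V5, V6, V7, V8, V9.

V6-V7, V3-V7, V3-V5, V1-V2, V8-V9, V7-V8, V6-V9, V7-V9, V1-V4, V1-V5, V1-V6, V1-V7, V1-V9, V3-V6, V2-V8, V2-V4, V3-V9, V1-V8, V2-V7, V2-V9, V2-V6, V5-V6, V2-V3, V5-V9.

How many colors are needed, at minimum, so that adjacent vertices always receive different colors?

V1, V2, V7, V8, V9 form a clique, so at least 5 colors are needed.
A valid assignment using 5 colors: V1=3, V2=1, V3=3, V4=2, V5=1, V6=5, V7=4, V8=5, V9=2. Each edge has distinct colors on its endpoints.

5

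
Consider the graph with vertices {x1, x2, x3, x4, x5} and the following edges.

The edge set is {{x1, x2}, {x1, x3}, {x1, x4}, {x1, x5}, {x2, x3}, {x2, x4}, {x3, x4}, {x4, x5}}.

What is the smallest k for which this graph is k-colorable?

x1, x2, x3, x4 are pairwise adjacent (a clique of size 4), so at least 4 colors are needed.
4 colors suffice: color red → {x4}; color blue → {x1}; color green → {x2, x5}; color yellow → {x3}. Every edge joins two different colors.

4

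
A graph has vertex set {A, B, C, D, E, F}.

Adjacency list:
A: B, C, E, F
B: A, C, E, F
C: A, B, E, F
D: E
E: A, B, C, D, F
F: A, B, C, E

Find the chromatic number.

A, B, C, E, F are mutually adjacent (a clique of size 5), so at least 5 colors are needed.
One proper 5-coloring: A=blue, B=yellow, C=purple, D=blue, E=red, F=green. Every edge joins two different colors.

5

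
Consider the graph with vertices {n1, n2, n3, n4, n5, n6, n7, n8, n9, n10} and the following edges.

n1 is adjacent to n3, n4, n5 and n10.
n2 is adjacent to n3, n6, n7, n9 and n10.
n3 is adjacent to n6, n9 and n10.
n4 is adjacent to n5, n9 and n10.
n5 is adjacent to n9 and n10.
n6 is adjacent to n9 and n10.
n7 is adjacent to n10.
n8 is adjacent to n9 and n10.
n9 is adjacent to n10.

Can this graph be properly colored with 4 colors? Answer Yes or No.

n2, n3, n6, n9, n10 are pairwise adjacent (a clique of size 5), so at least 5 colors are needed.
So 4 colors are not enough.

No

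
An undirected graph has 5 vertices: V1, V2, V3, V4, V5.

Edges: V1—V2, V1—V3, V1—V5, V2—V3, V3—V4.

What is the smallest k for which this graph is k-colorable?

V1, V2, V3 form a triangle, so at least 3 colors are needed.
3 colors suffice: V1=2, V2=3, V3=1, V4=2, V5=1. Every edge joins two different colors.

3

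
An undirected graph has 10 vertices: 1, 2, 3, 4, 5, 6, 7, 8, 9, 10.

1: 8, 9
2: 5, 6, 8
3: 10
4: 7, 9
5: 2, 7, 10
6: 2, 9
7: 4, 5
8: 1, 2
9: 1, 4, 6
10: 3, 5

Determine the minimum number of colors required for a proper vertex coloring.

The cycle 9-1-8-2-6-9 has odd length 5, so it cannot be 2-colored; at least 3 colors are needed.
3 colors suffice: color red → {2, 7, 9, 10}; color blue → {3, 4, 5, 6, 8}; color green → {1}. Every edge joins two different colors.

3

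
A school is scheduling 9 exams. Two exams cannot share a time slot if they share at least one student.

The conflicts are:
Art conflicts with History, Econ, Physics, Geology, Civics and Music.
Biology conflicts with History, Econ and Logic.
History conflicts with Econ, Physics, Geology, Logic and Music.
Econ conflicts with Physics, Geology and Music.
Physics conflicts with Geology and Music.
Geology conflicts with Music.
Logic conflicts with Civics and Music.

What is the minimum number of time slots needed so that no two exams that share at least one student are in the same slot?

6

Art, History, Econ, Physics, Geology, Music are mutually in conflict, so at least 6 time slots are needed.
Using 6 time slots: Art=2, Biology=4, History=1, Econ=3, Physics=5, Geology=6, Logic=2, Civics=1, Music=4. Each listed conflict is separated.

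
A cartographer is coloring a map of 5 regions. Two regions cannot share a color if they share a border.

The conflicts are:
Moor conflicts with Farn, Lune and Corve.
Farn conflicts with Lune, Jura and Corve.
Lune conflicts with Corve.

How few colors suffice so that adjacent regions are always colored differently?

Moor, Farn, Lune, Corve are mutually in conflict, so at least 4 colors are needed.
4 colors suffice: color 1 → {Farn}; color 2 → {Lune, Jura}; color 3 → {Corve}; color 4 → {Moor}. Each listed conflict is separated.

4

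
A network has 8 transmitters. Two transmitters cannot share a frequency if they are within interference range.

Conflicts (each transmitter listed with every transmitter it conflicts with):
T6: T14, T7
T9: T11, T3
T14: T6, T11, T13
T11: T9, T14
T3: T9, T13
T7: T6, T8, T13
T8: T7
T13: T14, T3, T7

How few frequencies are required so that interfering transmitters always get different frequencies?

3

The cycle T13-T3-T9-T11-T14-T13 has odd length 5, so it cannot be 2-colored; at least 3 frequencies are needed.
3 frequencies suffice: frequency 1 → {T6, T9, T8, T13}; frequency 2 → {T14, T3, T7}; frequency 3 → {T11}. Every pair that conflicts lands in different frequencies.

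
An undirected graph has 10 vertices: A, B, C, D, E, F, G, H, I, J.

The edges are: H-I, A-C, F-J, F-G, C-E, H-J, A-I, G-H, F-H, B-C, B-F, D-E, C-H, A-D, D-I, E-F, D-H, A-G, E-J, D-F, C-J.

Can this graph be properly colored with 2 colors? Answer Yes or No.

No

A, D, I are mutually adjacent, so at least 3 colors are needed.
So 2 colors are not enough.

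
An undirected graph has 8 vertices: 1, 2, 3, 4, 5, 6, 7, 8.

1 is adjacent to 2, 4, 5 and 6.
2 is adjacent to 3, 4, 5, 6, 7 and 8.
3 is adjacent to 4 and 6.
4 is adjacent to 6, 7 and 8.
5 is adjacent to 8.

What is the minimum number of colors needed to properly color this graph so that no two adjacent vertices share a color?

2, 3, 4, 6 are mutually adjacent (a clique of size 4), so at least 4 colors are needed.
4 colors suffice: color a → {2}; color b → {4, 5}; color c → {6, 7, 8}; color d → {1, 3}. Each edge has distinct colors on its endpoints.

4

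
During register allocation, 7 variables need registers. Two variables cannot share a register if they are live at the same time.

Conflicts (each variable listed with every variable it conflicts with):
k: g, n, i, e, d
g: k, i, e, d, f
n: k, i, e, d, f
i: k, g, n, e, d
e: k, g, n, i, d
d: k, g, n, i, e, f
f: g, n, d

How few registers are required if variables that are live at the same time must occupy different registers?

5

k, g, i, e, d all conflict with each other, so at least 5 registers are needed.
5 registers suffice: register 1 → {d}; register 2 → {e, f}; register 3 → {g, n}; register 4 → {i}; register 5 → {k}. Every pair that conflicts lands in different registers.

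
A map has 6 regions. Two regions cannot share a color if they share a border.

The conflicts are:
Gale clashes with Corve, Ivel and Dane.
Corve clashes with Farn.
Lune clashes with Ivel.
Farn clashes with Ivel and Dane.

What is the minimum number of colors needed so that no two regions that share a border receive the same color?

Lune and Ivel conflict, so at least 2 colors are needed.
2 colors suffice: Gale=2, Corve=1, Lune=2, Farn=2, Ivel=1, Dane=1. No two conflicting regions share a color.

2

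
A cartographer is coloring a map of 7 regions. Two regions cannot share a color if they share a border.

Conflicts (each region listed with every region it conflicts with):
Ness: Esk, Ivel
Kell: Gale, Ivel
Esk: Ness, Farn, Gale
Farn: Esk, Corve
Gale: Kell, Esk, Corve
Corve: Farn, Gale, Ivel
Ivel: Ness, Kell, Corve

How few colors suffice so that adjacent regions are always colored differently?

3

The cycle Esk-Gale-Corve-Ivel-Ness-Esk has odd length 5, so it cannot be 2-colored; at least 3 colors are needed.
3 colors suffice: color 1 → {Kell, Esk, Corve}; color 2 → {Farn, Gale, Ivel}; color 3 → {Ness}. Each listed conflict is separated.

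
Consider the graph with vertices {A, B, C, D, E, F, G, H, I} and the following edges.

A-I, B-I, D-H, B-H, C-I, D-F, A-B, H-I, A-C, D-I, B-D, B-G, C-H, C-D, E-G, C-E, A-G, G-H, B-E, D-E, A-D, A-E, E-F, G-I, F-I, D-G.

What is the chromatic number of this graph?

B, D, G, H, I are pairwise adjacent (a clique of size 5), so at least 5 colors are needed.
5 colors suffice: A=3, B=5, C=4, D=1, E=2, F=3, G=4, H=3, I=2. Every edge joins two different colors.

5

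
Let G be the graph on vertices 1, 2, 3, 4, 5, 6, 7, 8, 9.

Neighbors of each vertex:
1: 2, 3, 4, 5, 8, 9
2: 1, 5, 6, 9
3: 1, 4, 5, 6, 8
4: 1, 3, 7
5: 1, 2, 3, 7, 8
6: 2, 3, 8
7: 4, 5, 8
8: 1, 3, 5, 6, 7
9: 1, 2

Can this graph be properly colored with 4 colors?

The chromatic number is 4. 1, 3, 5, 8 are mutually adjacent (a clique of size 4), so at least 4 colors are needed.
4 colors suffice: 1=red, 2=green, 3=green, 4=blue, 5=blue, 6=red, 7=red, 8=yellow, 9=blue.
That is already a proper 4-coloring.

Yes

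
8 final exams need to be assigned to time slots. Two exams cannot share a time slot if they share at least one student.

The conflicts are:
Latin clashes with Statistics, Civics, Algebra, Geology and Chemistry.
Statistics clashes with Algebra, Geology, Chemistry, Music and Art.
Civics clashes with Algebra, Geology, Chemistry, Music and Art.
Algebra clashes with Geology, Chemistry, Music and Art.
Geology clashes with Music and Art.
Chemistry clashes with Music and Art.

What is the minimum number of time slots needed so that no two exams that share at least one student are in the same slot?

Latin, Statistics, Algebra, Geology pairwise conflict, so at least 4 time slots are needed.
Using 4 time slots: Latin=4, Statistics=3, Civics=3, Algebra=1, Geology=2, Chemistry=2, Music=4, Art=4. No two conflicting exams share a time slot.

4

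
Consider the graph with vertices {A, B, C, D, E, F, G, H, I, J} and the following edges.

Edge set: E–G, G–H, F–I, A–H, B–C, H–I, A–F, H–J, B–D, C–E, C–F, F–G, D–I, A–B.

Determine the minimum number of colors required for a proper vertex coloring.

3

The cycle B-C-F-I-D-B has odd length 5, so it cannot be 2-colored; at least 3 colors are needed.
3 colors suffice: A=2, B=1, C=2, D=3, E=1, F=1, G=2, H=1, I=2, J=2. Each edge has distinct colors on its endpoints.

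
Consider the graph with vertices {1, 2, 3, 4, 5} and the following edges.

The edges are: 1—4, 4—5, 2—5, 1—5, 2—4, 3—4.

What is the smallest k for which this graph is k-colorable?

3

2, 4, 5 are pairwise adjacent, so at least 3 colors are needed.
3 colors suffice: color a → {4}; color b → {3, 5}; color c → {1, 2}. No two adjacent vertices share a color.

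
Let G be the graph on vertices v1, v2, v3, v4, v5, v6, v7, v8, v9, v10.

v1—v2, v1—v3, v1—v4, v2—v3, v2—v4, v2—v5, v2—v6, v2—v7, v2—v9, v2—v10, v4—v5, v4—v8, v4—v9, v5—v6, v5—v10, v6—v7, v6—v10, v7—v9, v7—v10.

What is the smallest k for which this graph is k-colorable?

v2, v6, v7, v10 are pairwise adjacent (a clique of size 4), so at least 4 colors are needed.
A valid assignment using 4 colors: v1=3, v2=1, v3=2, v4=2, v5=3, v6=2, v7=3, v8=1, v9=4, v10=4. No two adjacent vertices share a color.

4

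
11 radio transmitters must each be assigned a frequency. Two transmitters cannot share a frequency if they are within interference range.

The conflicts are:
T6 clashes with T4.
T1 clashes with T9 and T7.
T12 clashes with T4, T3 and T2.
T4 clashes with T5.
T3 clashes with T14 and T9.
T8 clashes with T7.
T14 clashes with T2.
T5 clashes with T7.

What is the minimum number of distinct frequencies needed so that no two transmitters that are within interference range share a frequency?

The cycle T4-T5-T7-T1-T9-T3-T12-T4 has odd length 7, so it cannot be 2-colored; at least 3 frequencies are needed.
A valid assignment using 3 frequencies: T6=2, T1=2, T12=2, T4=1, T3=1, T8=2, T14=2, T5=2, T2=1, T9=3, T7=1. Each listed conflict is separated.

3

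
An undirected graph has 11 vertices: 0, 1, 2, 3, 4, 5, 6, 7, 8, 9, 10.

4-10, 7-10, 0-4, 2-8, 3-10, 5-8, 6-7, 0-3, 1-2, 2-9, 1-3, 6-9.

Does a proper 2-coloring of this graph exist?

The cycle 7-6-9-2-1-3-10-7 has odd length 7, so it cannot be 2-colored; at least 3 colors are needed.
So 2 colors are not enough.

No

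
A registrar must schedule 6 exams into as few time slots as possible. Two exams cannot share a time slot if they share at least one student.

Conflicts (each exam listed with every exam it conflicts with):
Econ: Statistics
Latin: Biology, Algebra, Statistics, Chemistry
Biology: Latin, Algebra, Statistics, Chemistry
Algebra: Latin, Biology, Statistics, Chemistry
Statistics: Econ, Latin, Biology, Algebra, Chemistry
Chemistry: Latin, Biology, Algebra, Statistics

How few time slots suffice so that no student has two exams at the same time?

Latin, Biology, Algebra, Statistics, Chemistry pairwise conflict, so at least 5 time slots are needed.
5 time slots suffice: time slot 1 → {Statistics}; time slot 2 → {Econ, Biology}; time slot 3 → {Algebra}; time slot 4 → {Latin}; time slot 5 → {Chemistry}. Every pair that conflicts lands in different time slots.

5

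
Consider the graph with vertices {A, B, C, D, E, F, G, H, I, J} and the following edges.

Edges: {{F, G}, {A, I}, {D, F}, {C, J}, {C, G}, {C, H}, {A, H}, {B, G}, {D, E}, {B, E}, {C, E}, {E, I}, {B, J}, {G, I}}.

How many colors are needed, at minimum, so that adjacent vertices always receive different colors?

The cycle F-G-B-E-D-F has odd length 5, so it cannot be 2-colored; at least 3 colors are needed.
3 colors suffice: color red → {E, G, H, J}; color blue → {B, C, D, I}; color green → {A, F}. No two adjacent vertices share a color.

3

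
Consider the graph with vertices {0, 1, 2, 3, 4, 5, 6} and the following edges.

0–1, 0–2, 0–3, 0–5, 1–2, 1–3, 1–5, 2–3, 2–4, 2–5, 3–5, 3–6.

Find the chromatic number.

0, 1, 2, 3, 5 form a clique, so at least 5 colors are needed.
5 colors suffice: color red → {3, 4}; color blue → {2, 6}; color green → {0}; color yellow → {1}; color purple → {5}. Each edge has distinct colors on its endpoints.

5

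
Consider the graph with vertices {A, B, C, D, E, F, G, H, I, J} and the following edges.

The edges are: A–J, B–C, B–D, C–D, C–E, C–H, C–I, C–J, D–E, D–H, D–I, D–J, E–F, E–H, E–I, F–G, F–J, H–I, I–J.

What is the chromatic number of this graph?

C, D, E, H, I are pairwise adjacent (a clique of size 5), so at least 5 colors are needed.
5 colors suffice: color red → {A, D, F}; color blue → {C, G}; color green → {B, E, J}; color yellow → {I}; color purple → {H}. Each edge has distinct colors on its endpoints.

5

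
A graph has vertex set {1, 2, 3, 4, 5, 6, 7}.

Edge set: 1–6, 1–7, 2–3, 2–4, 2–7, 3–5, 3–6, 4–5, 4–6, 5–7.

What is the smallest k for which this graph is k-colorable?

3

The cycle 7-5-4-6-1-7 has odd length 5, so it cannot be 2-colored; at least 3 colors are needed.
3 colors suffice: 1=green, 2=blue, 3=red, 4=red, 5=blue, 6=blue, 7=red. No two adjacent vertices share a color.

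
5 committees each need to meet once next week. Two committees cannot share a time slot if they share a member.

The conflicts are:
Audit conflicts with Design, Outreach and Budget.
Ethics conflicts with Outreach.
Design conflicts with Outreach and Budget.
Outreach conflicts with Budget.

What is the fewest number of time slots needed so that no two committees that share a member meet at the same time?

4

Audit, Design, Outreach, Budget all conflict with each other, so at least 4 time slots are needed.
4 time slots suffice: time slot 1 → {Outreach}; time slot 2 → {Audit, Ethics}; time slot 3 → {Design}; time slot 4 → {Budget}. No two conflicting committees share a time slot.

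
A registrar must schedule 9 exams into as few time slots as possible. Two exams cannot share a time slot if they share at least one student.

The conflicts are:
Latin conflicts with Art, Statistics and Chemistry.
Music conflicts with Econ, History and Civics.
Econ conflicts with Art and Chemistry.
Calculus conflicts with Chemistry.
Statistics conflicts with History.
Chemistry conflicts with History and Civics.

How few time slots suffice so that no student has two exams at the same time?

Latin and Art conflict, so at least 2 time slots are needed.
2 time slots suffice: time slot 1 → {Music, Art, Statistics, Chemistry}; time slot 2 → {Latin, Econ, Calculus, History, Civics}. Each listed conflict is separated.

2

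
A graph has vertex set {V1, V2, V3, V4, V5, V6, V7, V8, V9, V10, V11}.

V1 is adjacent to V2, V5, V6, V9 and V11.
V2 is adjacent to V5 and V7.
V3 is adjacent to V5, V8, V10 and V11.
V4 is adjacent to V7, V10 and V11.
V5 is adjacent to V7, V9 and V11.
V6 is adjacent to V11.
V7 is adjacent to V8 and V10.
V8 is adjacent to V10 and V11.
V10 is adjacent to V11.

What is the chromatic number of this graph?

V3, V8, V10, V11 form a clique, so at least 4 colors are needed.
A valid assignment using 4 colors: V1=G, V2=Y, V3=G, V4=G, V5=B, V6=B, V7=R, V8=Y, V9=R, V10=B, V11=R. No two adjacent vertices share a color.

4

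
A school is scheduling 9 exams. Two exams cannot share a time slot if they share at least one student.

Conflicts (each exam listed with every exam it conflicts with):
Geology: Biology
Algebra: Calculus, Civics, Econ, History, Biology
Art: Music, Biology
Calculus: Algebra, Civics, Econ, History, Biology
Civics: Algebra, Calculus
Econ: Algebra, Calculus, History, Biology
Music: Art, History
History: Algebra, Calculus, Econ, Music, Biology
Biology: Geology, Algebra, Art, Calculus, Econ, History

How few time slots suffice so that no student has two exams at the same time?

Algebra, Calculus, Econ, History, Biology pairwise conflict, so at least 5 time slots are needed.
Using 5 time slots: Geology=2, Algebra=4, Art=2, Calculus=2, Civics=1, Econ=5, Music=1, History=3, Biology=1. Each listed conflict is separated.

5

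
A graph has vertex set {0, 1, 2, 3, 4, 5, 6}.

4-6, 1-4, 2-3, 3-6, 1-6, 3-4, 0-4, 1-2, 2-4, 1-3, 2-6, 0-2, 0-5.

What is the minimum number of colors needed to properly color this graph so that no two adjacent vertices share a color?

1, 2, 3, 4, 6 are mutually adjacent (a clique of size 5), so at least 5 colors are needed.
5 colors suffice: color a → {2, 5}; color b → {4}; color c → {0, 3}; color d → {6}; color e → {1}. No two adjacent vertices share a color.

5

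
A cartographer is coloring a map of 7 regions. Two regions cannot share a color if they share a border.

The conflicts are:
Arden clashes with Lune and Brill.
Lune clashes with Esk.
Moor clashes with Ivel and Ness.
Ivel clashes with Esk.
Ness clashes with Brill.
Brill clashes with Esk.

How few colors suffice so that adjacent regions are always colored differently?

3

The cycle Ivel-Moor-Ness-Brill-Esk-Ivel has odd length 5, so it cannot be 2-colored; at least 3 colors are needed.
A valid assignment using 3 colors: Arden=2, Lune=1, Moor=1, Ivel=3, Ness=2, Brill=1, Esk=2. Every pair that conflicts lands in different colors.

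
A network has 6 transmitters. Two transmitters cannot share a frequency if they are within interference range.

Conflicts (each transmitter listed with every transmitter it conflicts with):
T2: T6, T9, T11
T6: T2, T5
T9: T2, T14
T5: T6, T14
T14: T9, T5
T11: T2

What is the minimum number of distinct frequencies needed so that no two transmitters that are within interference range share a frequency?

The cycle T5-T6-T2-T9-T14-T5 has odd length 5, so it cannot be 2-colored; at least 3 frequencies are needed.
3 frequencies suffice: frequency 1 → {T2, T5}; frequency 2 → {T6, T9, T11}; frequency 3 → {T14}. Each listed conflict is separated.

3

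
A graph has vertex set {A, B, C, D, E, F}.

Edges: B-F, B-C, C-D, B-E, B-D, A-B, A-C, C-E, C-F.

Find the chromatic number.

A, B, C are mutually adjacent, so at least 3 colors are needed.
3 colors suffice: color 1 → {C}; color 2 → {B}; color 3 → {A, D, E, F}. No two adjacent vertices share a color.

3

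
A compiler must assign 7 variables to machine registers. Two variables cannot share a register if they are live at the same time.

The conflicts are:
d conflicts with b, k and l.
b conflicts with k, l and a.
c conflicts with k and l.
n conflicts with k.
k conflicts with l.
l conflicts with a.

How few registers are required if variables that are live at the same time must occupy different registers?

d, b, k, l pairwise conflict, so at least 4 registers are needed.
4 registers suffice: register 1 → {n, l}; register 2 → {k, a}; register 3 → {b, c}; register 4 → {d}. Each listed conflict is separated.

4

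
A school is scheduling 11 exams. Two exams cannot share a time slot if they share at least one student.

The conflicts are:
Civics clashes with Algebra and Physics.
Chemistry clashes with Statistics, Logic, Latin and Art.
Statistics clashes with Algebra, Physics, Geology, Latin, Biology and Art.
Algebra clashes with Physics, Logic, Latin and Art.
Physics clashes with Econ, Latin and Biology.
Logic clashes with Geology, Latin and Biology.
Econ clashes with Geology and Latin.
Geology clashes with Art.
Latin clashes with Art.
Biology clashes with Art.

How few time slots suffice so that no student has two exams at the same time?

4

Chemistry, Statistics, Latin, Art are mutually in conflict, so at least 4 time slots are needed.
Using 4 time slots: Civics=1, Chemistry=4, Statistics=2, Algebra=4, Physics=3, Logic=2, Econ=2, Geology=1, Latin=1, Biology=1, Art=3. Every pair that conflicts lands in different time slots.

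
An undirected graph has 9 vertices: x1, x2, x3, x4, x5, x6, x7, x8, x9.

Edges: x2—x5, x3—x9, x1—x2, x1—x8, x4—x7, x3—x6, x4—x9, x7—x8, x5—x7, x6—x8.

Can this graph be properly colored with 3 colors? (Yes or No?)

Yes

The chromatic number is 3. The cycle x5-x7-x8-x1-x2-x5 has odd length 5, so it cannot be 2-colored; at least 3 colors are needed.
3 colors suffice: color 1 → {x1, x6, x7, x9}; color 2 → {x3, x4, x5, x8}; color 3 → {x2}.
That is already a proper 3-coloring.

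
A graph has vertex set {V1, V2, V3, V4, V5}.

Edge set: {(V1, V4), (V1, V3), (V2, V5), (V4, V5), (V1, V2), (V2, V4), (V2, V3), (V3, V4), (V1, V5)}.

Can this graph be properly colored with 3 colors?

No

V1, V2, V3, V4 are mutually adjacent (a clique of size 4), so at least 4 colors are needed.
So 3 colors are not enough.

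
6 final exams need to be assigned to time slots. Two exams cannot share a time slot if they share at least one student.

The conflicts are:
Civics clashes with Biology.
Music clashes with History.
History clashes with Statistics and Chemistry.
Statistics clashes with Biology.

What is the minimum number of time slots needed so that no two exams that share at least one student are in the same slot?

2

Civics and Biology conflict, so at least 2 time slots are needed.
2 time slots suffice: time slot 1 → {History, Biology}; time slot 2 → {Civics, Music, Statistics, Chemistry}. No two conflicting exams share a time slot.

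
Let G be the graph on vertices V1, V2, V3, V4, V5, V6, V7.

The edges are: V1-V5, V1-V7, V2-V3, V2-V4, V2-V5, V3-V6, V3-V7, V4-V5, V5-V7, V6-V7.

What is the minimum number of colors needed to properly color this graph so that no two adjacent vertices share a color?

V1, V5, V7 are mutually adjacent, so at least 3 colors are needed.
3 colors suffice: color 1 → {V3, V5}; color 2 → {V2, V7}; color 3 → {V1, V4, V6}. Each edge has distinct colors on its endpoints.

3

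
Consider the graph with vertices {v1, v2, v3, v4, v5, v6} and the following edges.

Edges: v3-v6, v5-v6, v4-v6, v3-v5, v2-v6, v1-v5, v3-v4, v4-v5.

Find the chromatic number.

v3, v4, v5, v6 form a clique, so at least 4 colors are needed.
One proper 4-coloring: v1=2, v2=1, v3=4, v4=3, v5=1, v6=2. Each edge has distinct colors on its endpoints.

4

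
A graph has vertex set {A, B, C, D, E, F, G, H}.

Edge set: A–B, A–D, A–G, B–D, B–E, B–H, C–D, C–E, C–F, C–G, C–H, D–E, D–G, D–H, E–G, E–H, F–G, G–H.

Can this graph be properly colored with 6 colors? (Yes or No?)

The chromatic number is 5. C, D, E, G, H are pairwise adjacent (a clique of size 5), so at least 5 colors are needed.
One proper 5-coloring: A=3, B=1, C=4, D=2, E=3, F=2, G=1, H=5.
Since 6 ≥ 5, a proper 6-coloring certainly exists.

Yes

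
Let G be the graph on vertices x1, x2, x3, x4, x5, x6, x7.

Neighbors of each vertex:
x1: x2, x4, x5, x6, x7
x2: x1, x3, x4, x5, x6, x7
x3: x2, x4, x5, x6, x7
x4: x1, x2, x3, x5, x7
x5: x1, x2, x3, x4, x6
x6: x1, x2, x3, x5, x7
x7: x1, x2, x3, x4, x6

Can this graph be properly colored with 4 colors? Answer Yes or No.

The chromatic number is 4. x1, x2, x4, x7 are pairwise adjacent (a clique of size 4), so at least 4 colors are needed.
A valid assignment using 4 colors: x1=4, x2=1, x3=4, x4=3, x5=2, x6=3, x7=2.
That is already a proper 4-coloring.

Yes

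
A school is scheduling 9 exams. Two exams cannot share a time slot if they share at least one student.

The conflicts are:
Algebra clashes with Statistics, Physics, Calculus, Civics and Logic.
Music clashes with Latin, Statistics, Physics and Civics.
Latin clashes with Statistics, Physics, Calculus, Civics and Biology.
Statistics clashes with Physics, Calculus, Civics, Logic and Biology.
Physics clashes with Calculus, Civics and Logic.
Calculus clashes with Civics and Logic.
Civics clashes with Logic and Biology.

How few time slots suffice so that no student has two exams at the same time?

Algebra, Statistics, Physics, Calculus, Civics, Logic pairwise conflict, so at least 6 time slots are needed.
6 time slots suffice: time slot 1 → {Statistics}; time slot 2 → {Civics}; time slot 3 → {Physics, Biology}; time slot 4 → {Algebra, Latin}; time slot 5 → {Music, Calculus}; time slot 6 → {Logic}. Each listed conflict is separated.

6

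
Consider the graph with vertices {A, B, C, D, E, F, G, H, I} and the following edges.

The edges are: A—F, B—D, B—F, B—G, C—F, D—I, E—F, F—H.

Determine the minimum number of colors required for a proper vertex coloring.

2

E and F are adjacent, so at least 2 colors are needed.
2 colors suffice: color 1 → {D, F, G}; color 2 → {A, B, C, E, H, I}. Each edge has distinct colors on its endpoints.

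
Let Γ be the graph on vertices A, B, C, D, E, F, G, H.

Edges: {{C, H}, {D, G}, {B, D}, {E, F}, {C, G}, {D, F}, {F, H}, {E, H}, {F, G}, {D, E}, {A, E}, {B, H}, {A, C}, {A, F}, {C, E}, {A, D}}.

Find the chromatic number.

4

A, D, E, F form a clique, so at least 4 colors are needed.
4 colors suffice: color 1 → {B, E, G}; color 2 → {C, F}; color 3 → {D, H}; color 4 → {A}. Each edge has distinct colors on its endpoints.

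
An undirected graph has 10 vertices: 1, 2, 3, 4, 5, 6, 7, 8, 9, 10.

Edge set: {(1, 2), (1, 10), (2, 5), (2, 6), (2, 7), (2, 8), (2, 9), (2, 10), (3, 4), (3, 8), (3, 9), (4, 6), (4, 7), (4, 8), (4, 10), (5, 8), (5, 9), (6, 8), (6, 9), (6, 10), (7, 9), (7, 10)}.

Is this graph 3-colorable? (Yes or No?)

Yes

The chromatic number is 3. 3, 4, 8 form a triangle, so at least 3 colors are needed.
3 colors suffice: color a → {2, 4}; color b → {8, 9, 10}; color c → {1, 3, 5, 6, 7}.
That is already a proper 3-coloring.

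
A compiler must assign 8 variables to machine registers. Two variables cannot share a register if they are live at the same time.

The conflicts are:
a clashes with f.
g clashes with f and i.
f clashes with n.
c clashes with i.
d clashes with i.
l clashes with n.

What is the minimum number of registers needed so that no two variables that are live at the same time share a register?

a and f conflict, so at least 2 registers are needed.
2 registers suffice: register 1 → {f, l, i}; register 2 → {a, g, c, d, n}. No two conflicting variables share a register.

2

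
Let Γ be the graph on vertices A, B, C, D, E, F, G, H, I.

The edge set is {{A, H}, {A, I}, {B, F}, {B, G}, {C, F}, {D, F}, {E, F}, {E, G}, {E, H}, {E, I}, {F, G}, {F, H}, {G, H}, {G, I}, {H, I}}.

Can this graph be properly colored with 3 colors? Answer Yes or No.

No

E, F, G, H form a clique, so at least 4 colors are needed.
So 3 colors are not enough.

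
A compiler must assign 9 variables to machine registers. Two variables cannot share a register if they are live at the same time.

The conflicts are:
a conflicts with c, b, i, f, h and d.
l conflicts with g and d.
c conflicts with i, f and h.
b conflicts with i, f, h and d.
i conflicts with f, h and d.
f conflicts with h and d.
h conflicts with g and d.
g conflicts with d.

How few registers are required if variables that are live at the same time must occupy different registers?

a, b, i, f, h, d pairwise conflict, so at least 6 registers are needed.
A valid assignment using 6 registers: a=3, l=2, c=1, b=6, i=5, f=4, h=2, g=3, d=1. Each listed conflict is separated.

6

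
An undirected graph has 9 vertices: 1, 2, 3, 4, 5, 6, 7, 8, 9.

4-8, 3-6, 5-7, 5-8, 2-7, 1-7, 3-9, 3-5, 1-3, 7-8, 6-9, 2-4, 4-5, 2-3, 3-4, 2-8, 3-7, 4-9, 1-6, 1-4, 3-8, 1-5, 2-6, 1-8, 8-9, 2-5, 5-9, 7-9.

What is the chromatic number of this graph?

5

3, 5, 7, 8, 9 are mutually adjacent (a clique of size 5), so at least 5 colors are needed.
5 colors suffice: color red → {3}; color blue → {6, 8}; color green → {5}; color yellow → {4, 7}; color purple → {1, 2, 9}. Each edge has distinct colors on its endpoints.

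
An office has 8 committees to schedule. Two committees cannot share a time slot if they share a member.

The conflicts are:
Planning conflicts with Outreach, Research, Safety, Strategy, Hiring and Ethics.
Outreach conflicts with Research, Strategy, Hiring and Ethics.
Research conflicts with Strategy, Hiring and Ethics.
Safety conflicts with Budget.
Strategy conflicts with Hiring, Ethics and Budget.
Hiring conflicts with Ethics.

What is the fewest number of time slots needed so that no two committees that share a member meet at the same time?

6

Planning, Outreach, Research, Strategy, Hiring, Ethics pairwise conflict, so at least 6 time slots are needed.
A valid assignment using 6 time slots: Planning=1, Outreach=6, Research=4, Safety=2, Strategy=2, Hiring=3, Ethics=5, Budget=1. Each listed conflict is separated.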